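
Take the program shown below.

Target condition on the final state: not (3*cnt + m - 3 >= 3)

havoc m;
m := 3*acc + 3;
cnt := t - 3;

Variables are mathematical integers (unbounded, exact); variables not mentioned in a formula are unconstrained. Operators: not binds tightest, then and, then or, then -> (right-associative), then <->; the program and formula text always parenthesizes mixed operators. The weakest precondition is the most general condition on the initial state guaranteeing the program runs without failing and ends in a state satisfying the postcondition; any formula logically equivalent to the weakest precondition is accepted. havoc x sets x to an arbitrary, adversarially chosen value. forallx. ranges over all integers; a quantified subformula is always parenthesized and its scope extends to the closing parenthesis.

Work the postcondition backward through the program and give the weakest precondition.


Working backward. After the program, the postcondition not (3*cnt + m - 3 >= 3) must hold; in canonical form it is not (3*cnt + m >= 6).
Before cnt := t - 3: not (m + 3*t >= 15)
Before m := 3*acc + 3: not (3*acc + 3*t >= 12)
Before havoc m: not (3*acc + 3*t >= 12)
Answer: WP = not (3*acc + 3*t >= 12)


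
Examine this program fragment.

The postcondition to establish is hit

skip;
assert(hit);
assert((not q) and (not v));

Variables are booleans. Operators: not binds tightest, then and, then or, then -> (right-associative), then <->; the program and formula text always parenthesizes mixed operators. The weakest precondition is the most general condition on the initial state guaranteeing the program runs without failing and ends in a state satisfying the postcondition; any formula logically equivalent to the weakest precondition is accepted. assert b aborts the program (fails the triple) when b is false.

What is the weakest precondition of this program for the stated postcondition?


Working backward. After the program, hit must hold.
Before assert (not q) and (not v): (not q) and (not v) and hit
Before assert hit: hit and (not q) and (not v)
Before skip: hit and (not q) and (not v)
Answer: WP = hit and (not q) and (not v)


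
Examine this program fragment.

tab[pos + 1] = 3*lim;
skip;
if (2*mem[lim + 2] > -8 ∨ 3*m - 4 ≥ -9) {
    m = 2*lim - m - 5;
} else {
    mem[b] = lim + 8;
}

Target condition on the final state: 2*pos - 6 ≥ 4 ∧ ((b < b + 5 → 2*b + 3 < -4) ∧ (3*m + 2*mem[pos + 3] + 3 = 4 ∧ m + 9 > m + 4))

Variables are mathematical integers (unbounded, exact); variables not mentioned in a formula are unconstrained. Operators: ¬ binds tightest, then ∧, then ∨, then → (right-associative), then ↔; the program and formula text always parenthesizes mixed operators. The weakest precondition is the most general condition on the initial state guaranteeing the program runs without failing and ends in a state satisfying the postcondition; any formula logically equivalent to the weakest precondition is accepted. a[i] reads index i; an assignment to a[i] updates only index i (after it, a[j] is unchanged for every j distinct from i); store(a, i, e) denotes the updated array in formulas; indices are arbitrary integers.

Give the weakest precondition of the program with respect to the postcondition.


Working backward. After the program, the postcondition 2*pos - 6 ≥ 4 ∧ ((b < b + 5 → 2*b + 3 < -4) ∧ (3*m + 2*mem[pos + 3] + 3 = 4 ∧ m + 9 > m + 4)) must hold; in canonical form it is 2*pos ≥ 10 ∧ 2*b < -7 ∧ 2*mem[pos + 3] + 3*m = 1.
Then branch requires 2*pos ≥ 10 ∧ 2*b < -7 ∧ 2*mem[pos + 3] + 6*lim = 3*m + 16; else branch requires 2*pos ≥ 10 ∧ 2*b < -7 ∧ 2*store(mem, b, lim + 8)[pos + 3] + 3*m = 1.
Before the if: ((2*mem[lim + 2] > -8 ∨ 3*m ≥ -5) → (2*pos ≥ 10 ∧ 2*b < -7 ∧ 2*mem[pos + 3] + 6*lim = 3*m + 16)) ∧ ((¬(2*mem[lim + 2] > -8 ∨ 3*m ≥ -5)) → (2*pos ≥ 10 ∧ 2*b < -7 ∧ 2*store(mem, b, lim + 8)[pos + 3] + 3*m = 1))
Before skip: ((2*mem[lim + 2] > -8 ∨ 3*m ≥ -5) → (2*pos ≥ 10 ∧ 2*b < -7 ∧ 2*mem[pos + 3] + 6*lim = 3*m + 16)) ∧ ((¬(2*mem[lim + 2] > -8 ∨ 3*m ≥ -5)) → (2*pos ≥ 10 ∧ 2*b < -7 ∧ 2*store(mem, b, lim + 8)[pos + 3] + 3*m = 1))
Before tab[pos + 1] := 3*lim: ((2*mem[lim + 2] > -8 ∨ 3*m ≥ -5) → (2*pos ≥ 10 ∧ 2*b < -7 ∧ 2*mem[pos + 3] + 6*lim = 3*m + 16)) ∧ ((¬(2*mem[lim + 2] > -8 ∨ 3*m ≥ -5)) → (2*pos ≥ 10 ∧ 2*b < -7 ∧ 2*store(mem, b, lim + 8)[pos + 3] + 3*m = 1))
Answer: WP = ((2*mem[lim + 2] > -8 ∨ 3*m ≥ -5) → (2*pos ≥ 10 ∧ 2*b < -7 ∧ 2*mem[pos + 3] + 6*lim = 3*m + 16)) ∧ ((¬(2*mem[lim + 2] > -8 ∨ 3*m ≥ -5)) → (2*pos ≥ 10 ∧ 2*b < -7 ∧ 2*store(mem, b, lim + 8)[pos + 3] + 3*m = 1))


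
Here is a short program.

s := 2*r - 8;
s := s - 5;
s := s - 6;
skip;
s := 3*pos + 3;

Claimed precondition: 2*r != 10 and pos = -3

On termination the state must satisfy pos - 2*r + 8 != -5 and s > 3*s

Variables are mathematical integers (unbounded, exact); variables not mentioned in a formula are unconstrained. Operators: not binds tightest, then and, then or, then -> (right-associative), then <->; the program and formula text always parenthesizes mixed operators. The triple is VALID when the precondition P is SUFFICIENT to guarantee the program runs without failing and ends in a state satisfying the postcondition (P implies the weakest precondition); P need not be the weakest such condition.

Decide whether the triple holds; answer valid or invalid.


Working backward. After the program, the postcondition pos - 2*r + 8 != -5 and s > 3*s must hold; in canonical form it is pos != 2*r - 13 and 2*s < 0.
Before s := 3*pos + 3: pos != 2*r - 13 and 6*pos < -6
Before skip: pos != 2*r - 13 and 6*pos < -6
Before s := s - 6: pos != 2*r - 13 and 6*pos < -6
Before s := s - 5: pos != 2*r - 13 and 6*pos < -6
Before s := 2*r - 8: pos != 2*r - 13 and 6*pos < -6
The weakest precondition is pos != 2*r - 13 and 6*pos < -6.
Check whether 2*r != 10 and pos = -3 implies it.
Every state satisfying the precondition satisfies the weakest precondition: the implication holds.
Answer: valid


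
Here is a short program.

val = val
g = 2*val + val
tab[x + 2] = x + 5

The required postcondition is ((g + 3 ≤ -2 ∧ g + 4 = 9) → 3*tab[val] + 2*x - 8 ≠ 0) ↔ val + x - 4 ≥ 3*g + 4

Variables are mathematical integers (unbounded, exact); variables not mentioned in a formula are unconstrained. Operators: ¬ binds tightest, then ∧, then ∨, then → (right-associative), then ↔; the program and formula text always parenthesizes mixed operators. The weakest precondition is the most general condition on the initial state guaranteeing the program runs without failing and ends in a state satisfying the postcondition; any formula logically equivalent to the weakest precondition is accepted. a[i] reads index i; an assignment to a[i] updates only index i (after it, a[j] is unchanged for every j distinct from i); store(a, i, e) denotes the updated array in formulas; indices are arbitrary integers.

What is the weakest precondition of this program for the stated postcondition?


Working backward. After the program, the postcondition ((g + 3 ≤ -2 ∧ g + 4 = 9) → 3*tab[val] + 2*x - 8 ≠ 0) ↔ val + x - 4 ≥ 3*g + 4 must hold; in canonical form it is ((g ≤ -5 ∧ g = 5) → 3*tab[val] + 2*x ≠ 8) ↔ val + x ≥ 3*g + 8.
Before tab[x + 2] := x + 5: ((g ≤ -5 ∧ g = 5) → 3*store(tab, x + 2, x + 5)[val] + 2*x ≠ 8) ↔ val + x ≥ 3*g + 8
Before g := 2*val + val: ((3*val ≤ -5 ∧ 3*val = 5) → 3*store(tab, x + 2, x + 5)[val] + 2*x ≠ 8) ↔ x ≥ 8*val + 8
Before val := val: ((3*val ≤ -5 ∧ 3*val = 5) → 3*store(tab, x + 2, x + 5)[val] + 2*x ≠ 8) ↔ x ≥ 8*val + 8
Answer: WP = ((3*val ≤ -5 ∧ 3*val = 5) → 3*store(tab, x + 2, x + 5)[val] + 2*x ≠ 8) ↔ x ≥ 8*val + 8


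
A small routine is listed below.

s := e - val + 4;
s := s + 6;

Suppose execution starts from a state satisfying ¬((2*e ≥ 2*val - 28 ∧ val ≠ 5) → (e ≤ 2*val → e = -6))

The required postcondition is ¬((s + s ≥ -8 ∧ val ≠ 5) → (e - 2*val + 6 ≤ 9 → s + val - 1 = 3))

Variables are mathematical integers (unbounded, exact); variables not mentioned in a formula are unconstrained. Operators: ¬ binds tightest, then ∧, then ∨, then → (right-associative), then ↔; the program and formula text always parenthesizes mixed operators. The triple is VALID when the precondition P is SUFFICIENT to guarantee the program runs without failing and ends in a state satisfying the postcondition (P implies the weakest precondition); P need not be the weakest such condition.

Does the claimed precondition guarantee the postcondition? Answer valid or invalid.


Working backward. After the program, the postcondition ¬((s + s ≥ -8 ∧ val ≠ 5) → (e - 2*val + 6 ≤ 9 → s + val - 1 = 3)) must hold; in canonical form it is ¬((2*s ≥ -8 ∧ val ≠ 5) → (e ≤ 2*val + 3 → s + val = 4)).
Before s := s + 6: ¬((2*s ≥ -20 ∧ val ≠ 5) → (e ≤ 2*val + 3 → s + val = -2))
Before s := e - val + 4: ¬((2*e ≥ 2*val - 28 ∧ val ≠ 5) → (e ≤ 2*val + 3 → e = -6))
The weakest precondition is ¬((2*e ≥ 2*val - 28 ∧ val ≠ 5) → (e ≤ 2*val + 3 → e = -6)).
Check whether ¬((2*e ≥ 2*val - 28 ∧ val ≠ 5) → (e ≤ 2*val → e = -6)) implies it.
Every state satisfying the precondition satisfies the weakest precondition: the implication holds.
Answer: valid


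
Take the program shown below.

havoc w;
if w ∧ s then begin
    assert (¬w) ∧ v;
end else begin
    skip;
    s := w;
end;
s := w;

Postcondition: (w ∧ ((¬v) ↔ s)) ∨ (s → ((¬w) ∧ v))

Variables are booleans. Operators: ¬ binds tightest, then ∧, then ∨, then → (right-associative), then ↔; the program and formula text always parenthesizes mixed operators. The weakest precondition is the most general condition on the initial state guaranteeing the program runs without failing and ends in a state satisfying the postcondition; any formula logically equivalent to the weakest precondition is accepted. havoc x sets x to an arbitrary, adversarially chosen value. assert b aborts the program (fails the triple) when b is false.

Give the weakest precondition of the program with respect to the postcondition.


Working backward. After the program, (w ∧ ((¬v) ↔ s)) ∨ (s → ((¬w) ∧ v)) must hold.
Before s := w: (w ∧ ((¬v) ↔ w)) ∨ (w → ((¬w) ∧ v))
Then branch requires (¬w) ∧ v ∧ ((w ∧ ((¬v) ↔ w)) ∨ (w → ((¬w) ∧ v))); else branch requires (w ∧ ((¬v) ↔ w)) ∨ (w → ((¬w) ∧ v)).
Before the if: ((w ∧ s) → ((¬w) ∧ v ∧ ((w ∧ ((¬v) ↔ w)) ∨ (w → ((¬w) ∧ v))))) ∧ ((¬(w ∧ s)) → ((w ∧ ((¬v) ↔ w)) ∨ (w → ((¬w) ∧ v))))
Before havoc w: (¬s) ∧ ((¬s) → (¬v))
Answer: WP = (¬s) ∧ ((¬s) → (¬v))


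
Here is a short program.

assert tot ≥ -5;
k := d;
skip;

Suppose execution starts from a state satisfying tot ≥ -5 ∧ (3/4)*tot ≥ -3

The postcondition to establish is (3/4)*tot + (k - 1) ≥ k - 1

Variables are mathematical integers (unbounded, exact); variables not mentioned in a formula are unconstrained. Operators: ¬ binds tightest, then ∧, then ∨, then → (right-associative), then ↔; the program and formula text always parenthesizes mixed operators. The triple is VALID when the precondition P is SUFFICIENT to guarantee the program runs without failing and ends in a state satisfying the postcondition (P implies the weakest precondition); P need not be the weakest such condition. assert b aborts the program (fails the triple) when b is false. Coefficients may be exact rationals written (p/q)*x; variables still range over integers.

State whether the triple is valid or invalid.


Working backward. After the program, the postcondition (3/4)*tot + (k - 1) ≥ k - 1 must hold; in canonical form it is (3/4)*tot ≥ 0.
Before skip: (3/4)*tot ≥ 0
Before k := d: (3/4)*tot ≥ 0
Before assert tot ≥ -5: tot ≥ -5 ∧ (3/4)*tot ≥ 0
The weakest precondition is tot ≥ -5 ∧ (3/4)*tot ≥ 0.
Check whether tot ≥ -5 ∧ (3/4)*tot ≥ -3 implies it.
Countermodel: at the initial state tot = -4, the precondition holds but the weakest precondition fails.
Answer: invalid


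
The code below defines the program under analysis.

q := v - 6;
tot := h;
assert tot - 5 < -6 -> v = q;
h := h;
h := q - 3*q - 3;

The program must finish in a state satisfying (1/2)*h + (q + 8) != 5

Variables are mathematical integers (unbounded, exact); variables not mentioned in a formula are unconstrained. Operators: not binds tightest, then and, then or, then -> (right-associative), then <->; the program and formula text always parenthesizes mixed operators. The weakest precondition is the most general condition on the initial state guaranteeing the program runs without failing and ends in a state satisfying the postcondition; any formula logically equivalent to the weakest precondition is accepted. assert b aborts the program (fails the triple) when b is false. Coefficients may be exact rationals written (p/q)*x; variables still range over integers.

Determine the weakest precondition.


Working backward. After the program, the postcondition (1/2)*h + (q + 8) != 5 must hold; in canonical form it is (1/2)*h + q != -3.
Before h := q - 3*q - 3: true
Before h := h: true
Before assert tot - 5 < -6 -> v = q: tot < -1 -> v = q
Before tot := h: h < -1 -> v = q
Before q := v - 6: not (h < -1)
Answer: WP = not (h < -1)


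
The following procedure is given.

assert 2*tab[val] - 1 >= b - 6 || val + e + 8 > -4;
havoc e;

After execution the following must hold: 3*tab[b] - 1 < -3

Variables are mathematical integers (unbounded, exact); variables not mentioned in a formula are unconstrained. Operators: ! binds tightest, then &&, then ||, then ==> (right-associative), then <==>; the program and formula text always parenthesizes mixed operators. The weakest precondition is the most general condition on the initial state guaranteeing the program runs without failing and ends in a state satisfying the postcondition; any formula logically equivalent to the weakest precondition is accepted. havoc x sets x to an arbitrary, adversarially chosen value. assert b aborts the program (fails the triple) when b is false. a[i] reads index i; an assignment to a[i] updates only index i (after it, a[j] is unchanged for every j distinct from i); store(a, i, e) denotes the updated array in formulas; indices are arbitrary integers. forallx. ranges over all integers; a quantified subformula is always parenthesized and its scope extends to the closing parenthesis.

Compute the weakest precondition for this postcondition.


Working backward. After the program, the postcondition 3*tab[b] - 1 < -3 must hold; in canonical form it is 3*tab[b] < -2.
Before havoc e: 3*tab[b] < -2
Before assert 2*tab[val] - 1 >= b - 6 || val + e + 8 > -4: (2*tab[val] >= b - 5 || e + val > -12) && 3*tab[b] < -2
Answer: WP = (2*tab[val] >= b - 5 || e + val > -12) && 3*tab[b] < -2


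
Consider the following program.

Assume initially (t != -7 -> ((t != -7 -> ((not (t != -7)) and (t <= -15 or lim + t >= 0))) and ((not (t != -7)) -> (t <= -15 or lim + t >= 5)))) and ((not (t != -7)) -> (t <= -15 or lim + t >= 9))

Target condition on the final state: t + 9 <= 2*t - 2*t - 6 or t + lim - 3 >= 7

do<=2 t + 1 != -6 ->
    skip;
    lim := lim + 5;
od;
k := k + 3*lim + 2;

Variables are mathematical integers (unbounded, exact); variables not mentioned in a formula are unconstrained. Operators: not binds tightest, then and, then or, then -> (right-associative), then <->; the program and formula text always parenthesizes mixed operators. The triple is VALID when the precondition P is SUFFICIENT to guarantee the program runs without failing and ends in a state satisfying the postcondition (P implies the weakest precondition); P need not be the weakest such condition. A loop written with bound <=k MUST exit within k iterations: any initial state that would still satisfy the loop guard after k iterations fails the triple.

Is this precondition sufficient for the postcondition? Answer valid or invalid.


Working backward. After the program, the postcondition t + 9 <= 2*t - 2*t - 6 or t + lim - 3 >= 7 must hold; in canonical form it is t <= -15 or lim + t >= 10.
Before k := k + 3*lim + 2: t <= -15 or lim + t >= 10
Before the loop (bound <=2), unroll the exhaustion recursion (WP_0 = exit-now case; WP_j = one more guarded iteration, up to j = 2):
  WP_0: (not (t != -7)) and (t <= -15 or lim + t >= 10)
  WP_1: (t != -7 -> ((not (t != -7)) and (t <= -15 or lim + t >= 5))) and ((not (t != -7)) -> (t <= -15 or lim + t >= 10))
  WP_2: (t != -7 -> ((t != -7 -> ((not (t != -7)) and (t <= -15 or lim + t >= 0))) and ((not (t != -7)) -> (t <= -15 or lim + t >= 5)))) and ((not (t != -7)) -> (t <= -15 or lim + t >= 10))
So before the loop: (t != -7 -> ((t != -7 -> ((not (t != -7)) and (t <= -15 or lim + t >= 0))) and ((not (t != -7)) -> (t <= -15 or lim + t >= 5)))) and ((not (t != -7)) -> (t <= -15 or lim + t >= 10))
The weakest precondition is (t != -7 -> ((t != -7 -> ((not (t != -7)) and (t <= -15 or lim + t >= 0))) and ((not (t != -7)) -> (t <= -15 or lim + t >= 5)))) and ((not (t != -7)) -> (t <= -15 or lim + t >= 10)).
Check whether (t != -7 -> ((t != -7 -> ((not (t != -7)) and (t <= -15 or lim + t >= 0))) and ((not (t != -7)) -> (t <= -15 or lim + t >= 5)))) and ((not (t != -7)) -> (t <= -15 or lim + t >= 9)) implies it.
Countermodel: at the initial state lim = 16, t = -7, the precondition holds but the weakest precondition fails.
Answer: invalid


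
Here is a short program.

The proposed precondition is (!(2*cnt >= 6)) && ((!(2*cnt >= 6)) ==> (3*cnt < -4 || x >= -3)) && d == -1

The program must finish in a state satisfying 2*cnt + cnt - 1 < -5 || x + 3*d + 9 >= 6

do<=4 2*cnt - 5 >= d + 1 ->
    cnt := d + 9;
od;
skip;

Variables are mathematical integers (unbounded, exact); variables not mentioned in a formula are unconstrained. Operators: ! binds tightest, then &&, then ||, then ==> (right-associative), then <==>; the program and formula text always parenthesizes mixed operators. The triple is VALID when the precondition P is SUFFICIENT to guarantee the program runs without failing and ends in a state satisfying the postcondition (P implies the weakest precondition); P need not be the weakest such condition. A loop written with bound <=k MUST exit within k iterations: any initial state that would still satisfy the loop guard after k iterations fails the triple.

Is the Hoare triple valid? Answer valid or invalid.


Working backward. After the program, the postcondition 2*cnt + cnt - 1 < -5 || x + 3*d + 9 >= 6 must hold; in canonical form it is 3*cnt < -4 || 3*d + x >= -3.
Before skip: 3*cnt < -4 || 3*d + x >= -3
Before the loop (bound <=4), unroll the exhaustion recursion (WP_0 = exit-now case; WP_j = one more guarded iteration, up to j = 4):
  WP_0: (!(2*cnt >= d + 6)) && (3*cnt < -4 || 3*d + x >= -3)
  WP_1: (2*cnt >= d + 6 ==> ((!(d >= -12)) && (3*d < -31 || 3*d + x >= -3))) && ((!(2*cnt >= d + 6)) ==> (3*cnt < -4 || 3*d + x >= -3))
  WP_2: (2*cnt >= d + 6 ==> ((d >= -12 ==> ((!(d >= -12)) && (3*d < -31 || 3*d + x >= -3))) && ((!(d >= -12)) ==> (3*d < -31 || 3*d + x >= -3)))) && ((!(2*cnt >= d + 6)) ==> (3*cnt < -4 || 3*d + x >= -3))
  WP_3: (2*cnt >= d + 6 ==> ((d >= -12 ==> ((d >= -12 ==> ((!(d >= -12)) && (3*d < -31 || 3*d + x >= -3))) && ((!(d >= -12)) ==> (3*d < -31 || 3*d + x >= -3)))) && ((!(d >= -12)) ==> (3*d < -31 || 3*d + x >= -3)))) && ((!(2*cnt >= d + 6)) ==> (3*cnt < -4 || 3*d + x >= -3))
  WP_4: (2*cnt >= d + 6 ==> ((d >= -12 ==> ((d >= -12 ==> ((d >= -12 ==> ((!(d >= -12)) && (3*d < -31 || 3*d + x >= -3))) && ((!(d >= -12)) ==> (3*d < -31 || 3*d + x >= -3)))) && ((!(d >= -12)) ==> (3*d < -31 || 3*d + x >= -3)))) && ((!(d >= -12)) ==> (3*d < -31 || 3*d + x >= -3)))) && ((!(2*cnt >= d + 6)) ==> (3*cnt < -4 || 3*d + x >= -3))
So before the loop: (2*cnt >= d + 6 ==> ((d >= -12 ==> ((d >= -12 ==> ((d >= -12 ==> ((!(d >= -12)) && (3*d < -31 || 3*d + x >= -3))) && ((!(d >= -12)) ==> (3*d < -31 || 3*d + x >= -3)))) && ((!(d >= -12)) ==> (3*d < -31 || 3*d + x >= -3)))) && ((!(d >= -12)) ==> (3*d < -31 || 3*d + x >= -3)))) && ((!(2*cnt >= d + 6)) ==> (3*cnt < -4 || 3*d + x >= -3))
The weakest precondition is (2*cnt >= d + 6 ==> ((d >= -12 ==> ((d >= -12 ==> ((d >= -12 ==> ((!(d >= -12)) && (3*d < -31 || 3*d + x >= -3))) && ((!(d >= -12)) ==> (3*d < -31 || 3*d + x >= -3)))) && ((!(d >= -12)) ==> (3*d < -31 || 3*d + x >= -3)))) && ((!(d >= -12)) ==> (3*d < -31 || 3*d + x >= -3)))) && ((!(2*cnt >= d + 6)) ==> (3*cnt < -4 || 3*d + x >= -3)).
Check whether (!(2*cnt >= 6)) && ((!(2*cnt >= 6)) ==> (3*cnt < -4 || x >= -3)) && d == -1 implies it.
Countermodel: at the initial state cnt = 0, d = -1, x = -1, the precondition holds but the weakest precondition fails.
Answer: invalid


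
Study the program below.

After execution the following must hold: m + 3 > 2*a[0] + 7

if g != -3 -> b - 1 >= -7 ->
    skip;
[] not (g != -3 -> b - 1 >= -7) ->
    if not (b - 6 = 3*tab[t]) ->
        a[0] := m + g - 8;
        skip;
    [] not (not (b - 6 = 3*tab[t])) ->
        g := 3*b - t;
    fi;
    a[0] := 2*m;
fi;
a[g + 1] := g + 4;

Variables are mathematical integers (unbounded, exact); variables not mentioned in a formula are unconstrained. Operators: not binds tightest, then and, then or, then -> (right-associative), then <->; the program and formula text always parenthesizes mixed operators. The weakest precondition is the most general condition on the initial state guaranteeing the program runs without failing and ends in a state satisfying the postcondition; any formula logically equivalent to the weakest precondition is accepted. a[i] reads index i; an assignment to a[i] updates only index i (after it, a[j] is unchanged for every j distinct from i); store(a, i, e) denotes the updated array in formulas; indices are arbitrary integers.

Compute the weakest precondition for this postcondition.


Working backward. After the program, the postcondition m + 3 > 2*a[0] + 7 must hold; in canonical form it is m > 2*a[0] + 4.
Before a[g + 1] := g + 4: m > 2*store(a, g + 1, g + 4)[0] + 4
Then branch requires m > 2*store(a, g + 1, g + 4)[0] + 4; else branch requires ((not (b = 3*tab[t] + 6)) -> m > 2*store(store(store(a, 0, g + m - 8), 0, 2*m), g + 1, g + 4)[0] + 4) and (b = 3*tab[t] + 6 -> m > 2*store(store(a, 0, 2*m), 3*b - t + 1, 3*b - t + 4)[0] + 4).
Before the if: ((g != -3 -> b >= -6) -> m > 2*store(a, g + 1, g + 4)[0] + 4) and ((not (g != -3 -> b >= -6)) -> (((not (b = 3*tab[t] + 6)) -> m > 2*store(store(store(a, 0, g + m - 8), 0, 2*m), g + 1, g + 4)[0] + 4) and (b = 3*tab[t] + 6 -> m > 2*store(store(a, 0, 2*m), 3*b - t + 1, 3*b - t + 4)[0] + 4)))
Answer: WP = ((g != -3 -> b >= -6) -> m > 2*store(a, g + 1, g + 4)[0] + 4) and ((not (g != -3 -> b >= -6)) -> (((not (b = 3*tab[t] + 6)) -> m > 2*store(store(store(a, 0, g + m - 8), 0, 2*m), g + 1, g + 4)[0] + 4) and (b = 3*tab[t] + 6 -> m > 2*store(store(a, 0, 2*m), 3*b - t + 1, 3*b - t + 4)[0] + 4)))


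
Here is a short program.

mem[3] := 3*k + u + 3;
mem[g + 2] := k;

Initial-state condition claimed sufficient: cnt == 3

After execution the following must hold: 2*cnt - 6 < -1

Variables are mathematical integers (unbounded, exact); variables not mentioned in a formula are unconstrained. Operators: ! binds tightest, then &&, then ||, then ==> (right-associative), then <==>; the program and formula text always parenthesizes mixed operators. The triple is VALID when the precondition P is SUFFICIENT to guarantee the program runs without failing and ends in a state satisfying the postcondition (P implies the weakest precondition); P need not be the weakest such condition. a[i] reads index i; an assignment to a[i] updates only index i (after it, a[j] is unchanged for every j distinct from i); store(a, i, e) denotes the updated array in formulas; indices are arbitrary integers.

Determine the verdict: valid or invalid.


Working backward. After the program, the postcondition 2*cnt - 6 < -1 must hold; in canonical form it is 2*cnt < 5.
Before mem[g + 2] := k: 2*cnt < 5
Before mem[3] := 3*k + u + 3: 2*cnt < 5
The weakest precondition is 2*cnt < 5.
Check whether cnt == 3 implies it.
Countermodel: at the initial state cnt = 3, the precondition holds but the weakest precondition fails.
Answer: invalid


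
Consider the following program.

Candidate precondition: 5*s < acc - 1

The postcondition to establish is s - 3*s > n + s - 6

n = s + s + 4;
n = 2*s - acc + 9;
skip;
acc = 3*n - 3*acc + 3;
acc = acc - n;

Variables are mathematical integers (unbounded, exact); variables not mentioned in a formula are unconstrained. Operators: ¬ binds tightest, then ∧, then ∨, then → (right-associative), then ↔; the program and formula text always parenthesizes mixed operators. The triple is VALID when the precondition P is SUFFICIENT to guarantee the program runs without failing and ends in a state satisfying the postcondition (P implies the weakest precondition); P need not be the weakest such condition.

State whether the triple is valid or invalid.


Working backward. After the program, the postcondition s - 3*s > n + s - 6 must hold; in canonical form it is n + 3*s < 6.
Before acc := acc - n: n + 3*s < 6
Before acc := 3*n - 3*acc + 3: n + 3*s < 6
Before skip: n + 3*s < 6
Before n := 2*s - acc + 9: 5*s < acc - 3
Before n := s + s + 4: 5*s < acc - 3
The weakest precondition is 5*s < acc - 3.
Check whether 5*s < acc - 1 implies it.
Countermodel: at the initial state acc = 2, s = 0, the precondition holds but the weakest precondition fails.
Answer: invalid


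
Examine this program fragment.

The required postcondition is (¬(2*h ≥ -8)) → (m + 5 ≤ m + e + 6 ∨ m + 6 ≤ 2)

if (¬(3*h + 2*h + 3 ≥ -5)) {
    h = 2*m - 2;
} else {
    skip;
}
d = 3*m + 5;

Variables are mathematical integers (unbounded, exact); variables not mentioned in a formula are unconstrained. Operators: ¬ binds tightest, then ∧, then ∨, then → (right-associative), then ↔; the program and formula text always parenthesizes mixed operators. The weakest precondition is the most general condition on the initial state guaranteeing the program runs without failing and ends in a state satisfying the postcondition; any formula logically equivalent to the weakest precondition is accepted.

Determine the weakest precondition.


Working backward. After the program, the postcondition (¬(2*h ≥ -8)) → (m + 5 ≤ m + e + 6 ∨ m + 6 ≤ 2) must hold; in canonical form it is (¬(2*h ≥ -8)) → (e ≥ -1 ∨ m ≤ -4).
Before d := 3*m + 5: (¬(2*h ≥ -8)) → (e ≥ -1 ∨ m ≤ -4)
Then branch requires (¬(4*m ≥ -4)) → (e ≥ -1 ∨ m ≤ -4); else branch requires (¬(2*h ≥ -8)) → (e ≥ -1 ∨ m ≤ -4).
Before the if: ((¬(5*h ≥ -8)) → ((¬(4*m ≥ -4)) → (e ≥ -1 ∨ m ≤ -4))) ∧ (5*h ≥ -8 → ((¬(2*h ≥ -8)) → (e ≥ -1 ∨ m ≤ -4)))
Answer: WP = ((¬(5*h ≥ -8)) → ((¬(4*m ≥ -4)) → (e ≥ -1 ∨ m ≤ -4))) ∧ (5*h ≥ -8 → ((¬(2*h ≥ -8)) → (e ≥ -1 ∨ m ≤ -4)))


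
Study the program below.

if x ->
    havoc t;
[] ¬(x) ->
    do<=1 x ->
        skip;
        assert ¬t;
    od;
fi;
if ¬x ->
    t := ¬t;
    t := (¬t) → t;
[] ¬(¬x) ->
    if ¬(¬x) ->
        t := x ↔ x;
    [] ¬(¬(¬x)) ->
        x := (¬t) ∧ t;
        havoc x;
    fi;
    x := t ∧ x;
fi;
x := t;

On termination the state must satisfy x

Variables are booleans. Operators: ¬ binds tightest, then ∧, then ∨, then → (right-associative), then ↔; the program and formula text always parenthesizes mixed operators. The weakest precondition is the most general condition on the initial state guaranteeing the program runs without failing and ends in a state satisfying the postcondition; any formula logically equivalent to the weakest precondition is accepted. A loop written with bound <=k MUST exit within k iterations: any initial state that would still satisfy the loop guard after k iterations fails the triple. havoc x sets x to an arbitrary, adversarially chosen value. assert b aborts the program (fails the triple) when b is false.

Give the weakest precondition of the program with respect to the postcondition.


Working backward. After the program, x must hold.
Before x := t: t
Then branch requires t → (¬t); else branch requires (¬x) → t.
Before the if: ((¬x) → (t → (¬t))) ∧ (x → ((¬x) → t))
Then branch requires x; else branch requires (x → ((¬t) ∧ (¬x) ∧ ((¬x) → (t → (¬t))) ∧ (x → ((¬x) → t)))) ∧ ((¬x) → (((¬x) → (t → (¬t))) ∧ (x → ((¬x) → t)))).
Before the if: (¬x) → ((x → ((¬t) ∧ (¬x) ∧ ((¬x) → (t → (¬t))) ∧ (x → ((¬x) → t)))) ∧ ((¬x) → (((¬x) → (t → (¬t))) ∧ (x → ((¬x) → t)))))
Answer: WP = (¬x) → ((x → ((¬t) ∧ (¬x) ∧ ((¬x) → (t → (¬t))) ∧ (x → ((¬x) → t)))) ∧ ((¬x) → (((¬x) → (t → (¬t))) ∧ (x → ((¬x) → t)))))


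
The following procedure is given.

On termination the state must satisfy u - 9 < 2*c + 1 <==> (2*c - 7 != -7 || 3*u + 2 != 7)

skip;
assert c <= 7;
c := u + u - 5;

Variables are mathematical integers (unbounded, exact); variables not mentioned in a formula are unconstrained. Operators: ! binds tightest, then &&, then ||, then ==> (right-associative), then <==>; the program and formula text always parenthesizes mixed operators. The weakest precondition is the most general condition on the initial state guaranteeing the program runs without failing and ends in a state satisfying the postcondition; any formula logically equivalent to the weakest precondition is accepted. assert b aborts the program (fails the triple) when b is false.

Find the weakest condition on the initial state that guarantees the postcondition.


Working backward. After the program, the postcondition u - 9 < 2*c + 1 <==> (2*c - 7 != -7 || 3*u + 2 != 7) must hold; in canonical form it is u < 2*c + 10 <==> (2*c != 0 || 3*u != 5).
Before c := u + u - 5: 3*u > 0 <==> (4*u != 10 || 3*u != 5)
Before assert c <= 7: c <= 7 && (3*u > 0 <==> (4*u != 10 || 3*u != 5))
Before skip: c <= 7 && (3*u > 0 <==> (4*u != 10 || 3*u != 5))
Answer: WP = c <= 7 && (3*u > 0 <==> (4*u != 10 || 3*u != 5))


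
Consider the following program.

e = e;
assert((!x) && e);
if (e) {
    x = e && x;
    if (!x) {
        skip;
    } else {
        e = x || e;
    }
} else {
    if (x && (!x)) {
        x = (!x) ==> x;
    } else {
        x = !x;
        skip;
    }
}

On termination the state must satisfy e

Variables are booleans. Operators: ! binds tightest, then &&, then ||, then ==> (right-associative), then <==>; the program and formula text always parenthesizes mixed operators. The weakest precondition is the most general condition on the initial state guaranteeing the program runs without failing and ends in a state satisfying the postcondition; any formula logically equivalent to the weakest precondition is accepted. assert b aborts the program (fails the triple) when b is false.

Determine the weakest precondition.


Working backward. After the program, e must hold.
Then branch requires ((!(e && x)) ==> e) && ((e && x) ==> ((e && x) || e)); else branch requires e.
Before the if: (e ==> (((!(e && x)) ==> e) && ((e && x) ==> ((e && x) || e)))) && ((!e) ==> e)
Before assert (!x) && e: (!x) && e && (e ==> (((!(e && x)) ==> e) && ((e && x) ==> ((e && x) || e)))) && ((!e) ==> e)
Before e := e: (!x) && e && (e ==> (((!(e && x)) ==> e) && ((e && x) ==> ((e && x) || e)))) && ((!e) ==> e)
Answer: WP = (!x) && e && (e ==> (((!(e && x)) ==> e) && ((e && x) ==> ((e && x) || e)))) && ((!e) ==> e)


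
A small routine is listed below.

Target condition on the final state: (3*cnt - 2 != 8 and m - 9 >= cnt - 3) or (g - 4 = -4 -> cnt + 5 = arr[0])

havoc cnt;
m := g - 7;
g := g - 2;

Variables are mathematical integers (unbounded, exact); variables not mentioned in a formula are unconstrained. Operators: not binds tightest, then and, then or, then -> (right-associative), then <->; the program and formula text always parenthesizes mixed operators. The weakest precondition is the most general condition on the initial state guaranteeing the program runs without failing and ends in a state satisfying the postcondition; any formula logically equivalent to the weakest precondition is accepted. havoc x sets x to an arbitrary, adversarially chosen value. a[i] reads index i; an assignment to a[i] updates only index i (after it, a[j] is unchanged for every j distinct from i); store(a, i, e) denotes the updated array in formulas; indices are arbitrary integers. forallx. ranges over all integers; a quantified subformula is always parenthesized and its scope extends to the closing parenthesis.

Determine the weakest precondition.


Working backward. After the program, the postcondition (3*cnt - 2 != 8 and m - 9 >= cnt - 3) or (g - 4 = -4 -> cnt + 5 = arr[0]) must hold; in canonical form it is (3*cnt != 10 and m >= cnt + 6) or (g = 0 -> cnt = arr[0] - 5).
Before g := g - 2: (3*cnt != 10 and m >= cnt + 6) or (g = 2 -> cnt = arr[0] - 5)
Before m := g - 7: (3*cnt != 10 and g >= cnt + 13) or (g = 2 -> cnt = arr[0] - 5)
Before havoc cnt: forall cnt_1. ((3*cnt_1 != 10 and g >= cnt_1 + 13) or (g = 2 -> cnt_1 = arr[0] - 5))
Answer: WP = forall cnt_1. ((3*cnt_1 != 10 and g >= cnt_1 + 13) or (g = 2 -> cnt_1 = arr[0] - 5))


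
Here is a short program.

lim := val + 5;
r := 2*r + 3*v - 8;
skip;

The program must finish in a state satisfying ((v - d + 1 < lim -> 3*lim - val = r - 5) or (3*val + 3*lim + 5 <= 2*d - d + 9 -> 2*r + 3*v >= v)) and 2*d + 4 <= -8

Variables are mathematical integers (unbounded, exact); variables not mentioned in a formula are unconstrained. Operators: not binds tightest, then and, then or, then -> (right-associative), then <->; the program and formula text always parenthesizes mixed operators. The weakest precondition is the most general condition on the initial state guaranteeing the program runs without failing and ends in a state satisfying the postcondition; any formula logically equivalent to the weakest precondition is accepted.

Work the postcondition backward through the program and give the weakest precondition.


Working backward. After the program, the postcondition ((v - d + 1 < lim -> 3*lim - val = r - 5) or (3*val + 3*lim + 5 <= 2*d - d + 9 -> 2*r + 3*v >= v)) and 2*d + 4 <= -8 must hold; in canonical form it is ((v < d + lim - 1 -> 3*lim = r + val - 5) or (3*lim + 3*val <= d + 4 -> 2*r + 2*v >= 0)) and 2*d <= -12.
Before skip: ((v < d + lim - 1 -> 3*lim = r + val - 5) or (3*lim + 3*val <= d + 4 -> 2*r + 2*v >= 0)) and 2*d <= -12
Before r := 2*r + 3*v - 8: ((v < d + lim - 1 -> 3*lim = 2*r + 3*v + val - 13) or (3*lim + 3*val <= d + 4 -> 4*r + 8*v >= 16)) and 2*d <= -12
Before lim := val + 5: ((v < d + val + 4 -> 2*val = 2*r + 3*v - 28) or (6*val <= d - 11 -> 4*r + 8*v >= 16)) and 2*d <= -12
Answer: WP = ((v < d + val + 4 -> 2*val = 2*r + 3*v - 28) or (6*val <= d - 11 -> 4*r + 8*v >= 16)) and 2*d <= -12


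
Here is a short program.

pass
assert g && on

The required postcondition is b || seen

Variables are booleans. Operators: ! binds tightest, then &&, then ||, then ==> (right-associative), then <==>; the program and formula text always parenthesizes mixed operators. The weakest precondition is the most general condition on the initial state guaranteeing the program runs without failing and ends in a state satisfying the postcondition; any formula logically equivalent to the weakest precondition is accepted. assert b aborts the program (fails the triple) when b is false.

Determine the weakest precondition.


Working backward. After the program, b || seen must hold.
Before assert g && on: g && on && (b || seen)
Before skip: g && on && (b || seen)
Answer: WP = g && on && (b || seen)


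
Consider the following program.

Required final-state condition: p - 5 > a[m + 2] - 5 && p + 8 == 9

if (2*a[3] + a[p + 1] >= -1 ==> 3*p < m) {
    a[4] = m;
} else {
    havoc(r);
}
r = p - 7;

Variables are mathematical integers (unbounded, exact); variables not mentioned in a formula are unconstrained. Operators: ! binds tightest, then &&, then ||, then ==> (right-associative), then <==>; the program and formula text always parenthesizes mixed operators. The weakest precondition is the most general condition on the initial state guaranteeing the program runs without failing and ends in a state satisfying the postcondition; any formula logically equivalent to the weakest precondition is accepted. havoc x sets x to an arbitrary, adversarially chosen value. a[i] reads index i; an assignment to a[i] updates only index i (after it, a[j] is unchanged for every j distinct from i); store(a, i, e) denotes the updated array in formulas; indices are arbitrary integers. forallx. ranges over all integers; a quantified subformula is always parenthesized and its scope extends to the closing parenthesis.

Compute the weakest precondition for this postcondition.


Working backward. After the program, the postcondition p - 5 > a[m + 2] - 5 && p + 8 == 9 must hold; in canonical form it is p > a[m + 2] && p == 1.
Before r := p - 7: p > a[m + 2] && p == 1
Then branch requires p > store(a, 4, m)[m + 2] && p == 1; else branch requires p > a[m + 2] && p == 1.
Before the if: ((a[p + 1] + 2*a[3] >= -1 ==> 3*p < m) ==> (p > store(a, 4, m)[m + 2] && p == 1)) && ((!(a[p + 1] + 2*a[3] >= -1 ==> 3*p < m)) ==> (p > a[m + 2] && p == 1))
Answer: WP = ((a[p + 1] + 2*a[3] >= -1 ==> 3*p < m) ==> (p > store(a, 4, m)[m + 2] && p == 1)) && ((!(a[p + 1] + 2*a[3] >= -1 ==> 3*p < m)) ==> (p > a[m + 2] && p == 1))


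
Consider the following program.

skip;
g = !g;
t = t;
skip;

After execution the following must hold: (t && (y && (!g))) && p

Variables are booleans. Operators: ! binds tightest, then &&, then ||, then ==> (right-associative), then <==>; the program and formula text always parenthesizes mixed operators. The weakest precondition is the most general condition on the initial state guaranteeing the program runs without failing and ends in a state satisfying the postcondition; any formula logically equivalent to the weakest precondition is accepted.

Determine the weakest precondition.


Working backward. After the program, the postcondition (t && (y && (!g))) && p must hold; in canonical form it is t && y && (!g) && p.
Before skip: t && y && (!g) && p
Before t := t: t && y && (!g) && p
Before g := !g: t && y && g && p
Before skip: t && y && g && p
Answer: WP = t && y && g && p


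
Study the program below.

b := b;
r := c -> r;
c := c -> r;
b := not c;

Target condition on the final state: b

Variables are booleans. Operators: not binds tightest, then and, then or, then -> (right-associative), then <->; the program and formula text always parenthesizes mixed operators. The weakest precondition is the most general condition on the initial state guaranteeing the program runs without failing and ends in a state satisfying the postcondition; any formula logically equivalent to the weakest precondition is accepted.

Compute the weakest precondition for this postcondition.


Working backward. After the program, b must hold.
Before b := not c: not c
Before c := c -> r: not (c -> r)
Before r := c -> r: not (c -> (c -> r))
Before b := b: not (c -> (c -> r))
Answer: WP = not (c -> (c -> r))


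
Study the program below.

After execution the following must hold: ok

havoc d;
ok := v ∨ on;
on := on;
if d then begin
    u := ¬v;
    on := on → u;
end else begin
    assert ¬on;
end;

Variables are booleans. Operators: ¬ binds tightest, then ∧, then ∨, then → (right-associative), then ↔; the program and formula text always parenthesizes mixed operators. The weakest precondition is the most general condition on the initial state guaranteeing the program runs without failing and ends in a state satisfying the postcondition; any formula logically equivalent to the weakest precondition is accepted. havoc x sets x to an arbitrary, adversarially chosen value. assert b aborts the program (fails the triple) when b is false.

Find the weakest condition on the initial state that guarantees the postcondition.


Working backward. After the program, ok must hold.
Then branch requires ok; else branch requires (¬on) ∧ ok.
Before the if: (d → ok) ∧ ((¬d) → ((¬on) ∧ ok))
Before on := on: (d → ok) ∧ ((¬d) → ((¬on) ∧ ok))
Before ok := v ∨ on: (d → (v ∨ on)) ∧ ((¬d) → ((¬on) ∧ (v ∨ on)))
Before havoc d: (v ∨ on) ∧ (¬on)
Answer: WP = (v ∨ on) ∧ (¬on)
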